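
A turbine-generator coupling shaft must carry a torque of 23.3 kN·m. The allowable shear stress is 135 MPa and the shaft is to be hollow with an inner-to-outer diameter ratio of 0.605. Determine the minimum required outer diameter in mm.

100 mm

For a hollow shaft with d_i/d_o = 0.605: τ_max = 16T/(π d_o³ (1−k⁴)), so d_o = [16T/(π τ_allow (1−k⁴))]^(1/3) = [16·23300/(π·1.35×10^8·0.8660)]^(1/3) = 0.1005 m.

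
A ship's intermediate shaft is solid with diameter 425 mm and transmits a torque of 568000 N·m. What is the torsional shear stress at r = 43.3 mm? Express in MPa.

7.68 MPa

J = πd⁴/32 = π(0.425)⁴/32 = 3.203×10^-3 m⁴.
Shear stress varies linearly with radius: τ = T·r/J = 568000 × 0.0433 / 3.203×10^-3 = 7.679×10^6 Pa.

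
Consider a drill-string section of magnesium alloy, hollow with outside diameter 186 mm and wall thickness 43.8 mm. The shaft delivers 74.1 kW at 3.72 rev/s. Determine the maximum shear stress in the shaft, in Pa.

2.72e6 Pa

ω = 2π·3.72 = 23.37 rad/s, so T = P/ω = 74.1×10³ / 23.37 = 3170 N·m.
J = π(d_o⁴ − d_i⁴)/32 = π(0.186⁴ − 0.0984⁴)/32 = 1.083×10^-4 m⁴.
τ_max = T·r/J = 3170 × 0.0930 / 1.083×10^-4 = 2.722×10^6 Pa.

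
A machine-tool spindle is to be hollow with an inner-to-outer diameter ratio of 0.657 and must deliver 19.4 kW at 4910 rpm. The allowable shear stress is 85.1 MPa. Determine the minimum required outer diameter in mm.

ω = 2π·4910/60 = 514.2 rad/s, so T = P/ω = 19.4×10³ / 514.2 = 37.73 N·m.
For a hollow shaft with d_i/d_o = 0.657: τ_max = 16T/(π d_o³ (1−k⁴)), so d_o = [16T/(π τ_allow (1−k⁴))]^(1/3) = [16·37.73/(π·8.51×10^7·0.8137)]^(1/3) = 0.01405 m.

14.1 mm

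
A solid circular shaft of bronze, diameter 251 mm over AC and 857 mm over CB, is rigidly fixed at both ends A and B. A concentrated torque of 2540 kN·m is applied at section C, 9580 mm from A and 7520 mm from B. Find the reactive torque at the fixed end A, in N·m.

Compatibility: T_A·a/J_AC = T_B·b/J_CB with T_A + T_B = T₀.
J_AC = 3.90×10^-4 m⁴, J_CB = 0.0530 m⁴, so T_A = T₀·(J_AC/a)/((J_AC/a)+(J_CB/b)) = 14590 N·m, T_B = 2.525e6 N·m.

14600 N·m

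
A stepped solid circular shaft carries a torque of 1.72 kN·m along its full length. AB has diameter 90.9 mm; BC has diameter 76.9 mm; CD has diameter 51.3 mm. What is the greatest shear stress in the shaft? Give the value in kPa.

64900 kPa

Under the same torque, τ_max = 16T/(πd³) is largest where d is smallest — segment CD (d = 51.3 mm).
τ_max = 16·1720/(π·(0.0513)³) = 6.489×10^7 Pa.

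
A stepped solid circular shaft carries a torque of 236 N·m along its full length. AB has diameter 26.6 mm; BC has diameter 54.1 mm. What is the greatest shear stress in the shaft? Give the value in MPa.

Under the same torque, τ_max = 16T/(πd³) is largest where d is smallest — segment AB (d = 26.6 mm).
τ_max = 16·236.0/(π·(0.0266)³) = 6.386×10^7 Pa.

63.9 MPa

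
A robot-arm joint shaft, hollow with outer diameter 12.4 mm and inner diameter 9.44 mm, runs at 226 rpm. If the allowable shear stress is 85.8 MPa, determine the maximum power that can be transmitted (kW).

J = π(d_o⁴ − d_i⁴)/32 = π(0.0124⁴ − 0.00944⁴)/32 = 1.541×10^-9 m⁴.
T_max = τ_allow·J/r = 8.58×10^7 × 1.541×10^-9 / 0.00620 = 21.33 N·m.
ω = 2π·226/60 = 23.67 rad/s, so P_max = T_max·ω = 504.8 W.

0.505 kW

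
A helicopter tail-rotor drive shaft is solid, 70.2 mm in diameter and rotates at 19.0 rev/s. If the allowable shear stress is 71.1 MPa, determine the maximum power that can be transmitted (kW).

J = πd⁴/32 = π(0.0702)⁴/32 = 2.384×10^-6 m⁴.
T_max = τ_allow·J/r = 7.11×10^7 × 2.384×10^-6 / 0.0351 = 4830 N·m.
ω = 2π·19.0 = 119.4 rad/s, so P_max = T_max·ω = 5.766×10^5 W.

577 kW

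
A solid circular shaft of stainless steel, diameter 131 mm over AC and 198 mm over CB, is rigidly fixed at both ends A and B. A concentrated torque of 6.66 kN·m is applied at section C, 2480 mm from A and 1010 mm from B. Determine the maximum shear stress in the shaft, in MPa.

4.05 MPa

Compatibility: T_A·a/J_AC = T_B·b/J_CB with T_A + T_B = T₀.
J_AC = 2.89×10^-5 m⁴, J_CB = 1.51×10^-4 m⁴, so T_A = T₀·(J_AC/a)/((J_AC/a)+(J_CB/b)) = 482.1 N·m, T_B = 6178 N·m.
τ in each portion: τ_AC = 1.09×10^6 Pa, τ_CB = 4.05×10^6 Pa; maximum is in CB.
τ_max = T_CB·r/J = 6178·0.0990/1.51×10^-4 = 4.053×10^6 Pa.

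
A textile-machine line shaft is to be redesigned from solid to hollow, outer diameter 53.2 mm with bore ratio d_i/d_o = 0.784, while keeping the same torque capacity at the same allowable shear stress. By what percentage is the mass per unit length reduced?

47.1 %

Equal τ_max and T ⇒ the solid shaft needs d_s³ = d_o³(1−k⁴), so d_s = 53.2·(1−0.784⁴)^(1/3) = 45.42 mm.
Area ratio A_h/A_s = d_o²(1−k²)/d_s² = (1−k²)/(1−k⁴)^(2/3) = 0.5287.
Mass saving = 1 − 0.5287 = 47.1 %.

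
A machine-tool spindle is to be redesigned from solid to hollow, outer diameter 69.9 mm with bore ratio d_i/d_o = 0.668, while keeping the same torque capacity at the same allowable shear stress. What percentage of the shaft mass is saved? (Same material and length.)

35.8 %

Equal τ_max and T ⇒ the solid shaft needs d_s³ = d_o³(1−k⁴), so d_s = 69.9·(1−0.668⁴)^(1/3) = 64.91 mm.
Area ratio A_h/A_s = d_o²(1−k²)/d_s² = (1−k²)/(1−k⁴)^(2/3) = 0.6421.
Mass saving = 1 − 0.6421 = 35.8 %.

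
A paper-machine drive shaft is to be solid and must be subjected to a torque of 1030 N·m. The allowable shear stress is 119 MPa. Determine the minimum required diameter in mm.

35.3 mm

For a solid shaft τ_max = 16T/(πd³), so d = (16T/(π τ_allow))^(1/3) = (16·1030/(π·1.19×10^8))^(1/3) = 0.03533 m.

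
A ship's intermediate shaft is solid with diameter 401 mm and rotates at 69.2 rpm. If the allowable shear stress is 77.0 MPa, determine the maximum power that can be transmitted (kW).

J = πd⁴/32 = π(0.401)⁴/32 = 2.539×10^-3 m⁴.
T_max = τ_allow·J/r = 7.70×10^7 × 2.539×10^-3 / 0.201 = 974900 N·m.
ω = 2π·69.2/60 = 7.247 rad/s, so P_max = T_max·ω = 7.065×10^6 W.

7060 kW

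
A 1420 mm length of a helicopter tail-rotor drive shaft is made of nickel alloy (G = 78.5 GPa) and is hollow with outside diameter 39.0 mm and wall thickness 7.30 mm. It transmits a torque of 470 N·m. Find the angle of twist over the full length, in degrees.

2.53°

J = π(d_o⁴ − d_i⁴)/32 = π(0.0390⁴ − 0.0244⁴)/32 = 1.923×10^-7 m⁴.
θ = T·L/(G·J) = 470.0 × 1.42 / (78.5×10⁹ × 1.923×10^-7) = 0.04421 rad.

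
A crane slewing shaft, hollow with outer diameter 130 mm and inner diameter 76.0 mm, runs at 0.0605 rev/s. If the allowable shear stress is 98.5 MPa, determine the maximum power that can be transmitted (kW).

14.3 kW

J = π(d_o⁴ − d_i⁴)/32 = π(0.130⁴ − 0.0760⁴)/32 = 2.476×10^-5 m⁴.
T_max = τ_allow·J/r = 9.85×10^7 × 2.476×10^-5 / 0.0650 = 37530 N·m.
ω = 2π·0.0605 = 0.3801 rad/s, so P_max = T_max·ω = 1.427×10^4 W.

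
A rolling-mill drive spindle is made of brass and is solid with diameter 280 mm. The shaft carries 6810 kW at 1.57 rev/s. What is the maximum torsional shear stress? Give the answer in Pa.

ω = 2π·1.57 = 9.865 rad/s, so T = P/ω = 6810×10³ / 9.865 = 690300 N·m.
J = πd⁴/32 = π(0.280)⁴/32 = 6.034×10^-4 m⁴.
τ_max = T·r/J = 690300 × 0.140 / 6.034×10^-4 = 1.602×10^8 Pa.

1.60e8 Pa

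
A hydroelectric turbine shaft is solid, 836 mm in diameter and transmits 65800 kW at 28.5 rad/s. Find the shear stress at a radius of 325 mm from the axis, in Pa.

1.56e7 Pa

ω = 28.5 rad/s, so T = P/ω = 65800×10³ / 28.50 = 2.309e6 N·m.
J = πd⁴/32 = π(0.836)⁴/32 = 0.04795 m⁴.
Shear stress varies linearly with radius: τ = T·r/J = 2.309e6 × 0.325 / 0.04795 = 1.565×10^7 Pa.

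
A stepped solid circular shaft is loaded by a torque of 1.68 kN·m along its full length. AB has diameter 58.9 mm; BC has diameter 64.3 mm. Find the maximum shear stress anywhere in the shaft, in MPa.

41.9 MPa

Under the same torque, τ_max = 16T/(πd³) is largest where d is smallest — segment AB (d = 58.9 mm).
τ_max = 16·1680/(π·(0.0589)³) = 4.187×10^7 Pa.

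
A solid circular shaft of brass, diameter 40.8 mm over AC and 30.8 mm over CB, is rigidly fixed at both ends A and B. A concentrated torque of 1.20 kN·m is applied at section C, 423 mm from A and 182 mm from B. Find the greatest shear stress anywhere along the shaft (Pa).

9.00e7 Pa

Compatibility: T_A·a/J_AC = T_B·b/J_CB with T_A + T_B = T₀.
J_AC = 2.72×10^-7 m⁴, J_CB = 8.83×10^-8 m⁴, so T_A = T₀·(J_AC/a)/((J_AC/a)+(J_CB/b)) = 683.8 N·m, T_B = 516.2 N·m.
τ in each portion: τ_AC = 5.13×10^7 Pa, τ_CB = 9.00×10^7 Pa; maximum is in CB.
τ_max = T_CB·r/J = 516.2·0.0154/8.83×10^-8 = 8.997×10^7 Pa.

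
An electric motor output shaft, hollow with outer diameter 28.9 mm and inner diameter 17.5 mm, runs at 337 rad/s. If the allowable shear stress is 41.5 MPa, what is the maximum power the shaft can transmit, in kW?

57.4 kW

J = π(d_o⁴ − d_i⁴)/32 = π(0.0289⁴ − 0.0175⁴)/32 = 5.928×10^-8 m⁴.
T_max = τ_allow·J/r = 4.15×10^7 × 5.928×10^-8 / 0.0144 = 170.2 N·m.
ω = 337 rad/s, so P_max = T_max·ω = 5.737×10^4 W.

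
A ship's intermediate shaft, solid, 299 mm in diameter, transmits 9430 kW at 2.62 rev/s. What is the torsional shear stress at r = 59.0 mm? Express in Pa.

ω = 2π·2.62 = 16.46 rad/s, so T = P/ω = 9430×10³ / 16.46 = 572800 N·m.
J = πd⁴/32 = π(0.299)⁴/32 = 7.847×10^-4 m⁴.
Shear stress varies linearly with radius: τ = T·r/J = 572800 × 0.0590 / 7.847×10^-4 = 4.307×10^7 Pa.

4.31e7 Pa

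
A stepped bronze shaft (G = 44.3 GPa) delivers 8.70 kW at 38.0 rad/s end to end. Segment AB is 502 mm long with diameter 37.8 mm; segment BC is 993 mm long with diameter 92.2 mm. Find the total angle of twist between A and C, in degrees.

ω = 38.0 rad/s, so T = P/ω = 8.70×10³ / 38.00 = 228.9 N·m.
J_AB = π(0.0378)⁴/32 = 2.00×10^-7 m⁴; J_BC = π(0.0922)⁴/32 = 7.09×10^-6 m⁴.
θ = (T/G)·Σ L_i/J_i = (228.9/44.3×10⁹)·(0.502/2.00×10^-7 + 0.993/7.09×10^-6) = 0.01367 rad.

0.783°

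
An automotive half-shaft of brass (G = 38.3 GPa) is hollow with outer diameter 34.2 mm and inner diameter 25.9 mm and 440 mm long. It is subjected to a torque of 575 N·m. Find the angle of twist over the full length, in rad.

J = π(d_o⁴ − d_i⁴)/32 = π(0.0342⁴ − 0.0259⁴)/32 = 9.013×10^-8 m⁴.
θ = T·L/(G·J) = 575.0 × 0.440 / (38.3×10⁹ × 9.013×10^-8) = 0.07329 rad.

0.0733 rad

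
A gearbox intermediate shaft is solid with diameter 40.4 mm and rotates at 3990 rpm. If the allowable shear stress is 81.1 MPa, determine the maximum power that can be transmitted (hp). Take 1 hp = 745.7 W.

588 hp

J = πd⁴/32 = π(0.0404)⁴/32 = 2.615×10^-7 m⁴.
T_max = τ_allow·J/r = 8.11×10^7 × 2.615×10^-7 / 0.0202 = 1050 N·m.
ω = 2π·3990/60 = 417.8 rad/s, so P_max = T_max·ω = 4.387×10^5 W.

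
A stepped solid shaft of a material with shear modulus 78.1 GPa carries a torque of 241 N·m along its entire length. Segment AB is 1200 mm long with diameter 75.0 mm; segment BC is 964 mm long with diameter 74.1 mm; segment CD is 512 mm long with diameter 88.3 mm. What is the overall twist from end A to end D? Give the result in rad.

0.00246 rad

J_AB = π(0.0750)⁴/32 = 3.11×10^-6 m⁴; J_BC = π(0.0741)⁴/32 = 2.96×10^-6 m⁴; J_CD = π(0.0883)⁴/32 = 5.97×10^-6 m⁴.
θ = (T/G)·Σ L_i/J_i = (241.0/78.1×10⁹)·(1.20/3.11×10^-6 + 0.964/2.96×10^-6 + 0.512/5.97×10^-6) = 2.462×10^-3 rad.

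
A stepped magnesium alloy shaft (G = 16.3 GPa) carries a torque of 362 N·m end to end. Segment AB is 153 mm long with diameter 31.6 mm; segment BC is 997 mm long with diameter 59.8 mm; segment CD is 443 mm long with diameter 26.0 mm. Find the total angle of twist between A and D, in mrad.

272 mrad

J_AB = π(0.0316)⁴/32 = 9.79×10^-8 m⁴; J_BC = π(0.0598)⁴/32 = 1.26×10^-6 m⁴; J_CD = π(0.0260)⁴/32 = 4.49×10^-8 m⁴.
θ = (T/G)·Σ L_i/J_i = (362.0/16.3×10⁹)·(0.153/9.79×10^-8 + 0.997/1.26×10^-6 + 0.443/4.49×10^-8) = 0.2716 rad.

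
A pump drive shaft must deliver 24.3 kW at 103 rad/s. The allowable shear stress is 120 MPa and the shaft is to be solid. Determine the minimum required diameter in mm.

ω = 103 rad/s, so T = P/ω = 24.3×10³ / 103.0 = 235.9 N·m.
For a solid shaft τ_max = 16T/(πd³), so d = (16T/(π τ_allow))^(1/3) = (16·235.9/(π·1.20×10^8))^(1/3) = 0.02155 m.

21.6 mm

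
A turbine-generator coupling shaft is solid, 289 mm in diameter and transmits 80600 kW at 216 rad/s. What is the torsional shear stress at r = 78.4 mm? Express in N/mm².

42.7 N/mm²

ω = 216 rad/s, so T = P/ω = 80600×10³ / 216.0 = 373100 N·m.
J = πd⁴/32 = π(0.289)⁴/32 = 6.848×10^-4 m⁴.
Shear stress varies linearly with radius: τ = T·r/J = 373100 × 0.0784 / 6.848×10^-4 = 4.272×10^7 Pa.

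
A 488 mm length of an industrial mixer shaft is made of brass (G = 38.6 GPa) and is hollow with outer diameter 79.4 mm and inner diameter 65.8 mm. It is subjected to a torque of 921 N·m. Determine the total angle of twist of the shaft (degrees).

J = π(d_o⁴ − d_i⁴)/32 = π(0.0794⁴ − 0.0658⁴)/32 = 2.062×10^-6 m⁴.
θ = T·L/(G·J) = 921.0 × 0.488 / (38.6×10⁹ × 2.062×10^-6) = 5.648×10^-3 rad.

0.324°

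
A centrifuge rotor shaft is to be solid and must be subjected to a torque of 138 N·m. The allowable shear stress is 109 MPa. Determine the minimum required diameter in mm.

For a solid shaft τ_max = 16T/(πd³), so d = (16T/(π τ_allow))^(1/3) = (16·138.0/(π·1.09×10^8))^(1/3) = 0.01861 m.

18.6 mm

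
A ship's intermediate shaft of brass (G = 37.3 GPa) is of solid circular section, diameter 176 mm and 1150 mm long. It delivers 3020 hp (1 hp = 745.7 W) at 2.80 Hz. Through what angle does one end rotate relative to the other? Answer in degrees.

2.40°

ω = 2π·2.80 = 17.59 rad/s, so T = P/ω = 3020×745.7 / 17.59 = 128000 N·m.
J = πd⁴/32 = π(0.176)⁴/32 = 9.420×10^-5 m⁴.
θ = T·L/(G·J) = 128000 × 1.15 / (37.3×10⁹ × 9.420×10^-5) = 0.04190 rad.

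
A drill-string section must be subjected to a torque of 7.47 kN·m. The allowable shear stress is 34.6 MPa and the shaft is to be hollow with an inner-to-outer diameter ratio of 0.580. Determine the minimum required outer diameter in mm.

107 mm

For a hollow shaft with d_i/d_o = 0.580: τ_max = 16T/(π d_o³ (1−k⁴)), so d_o = [16T/(π τ_allow (1−k⁴))]^(1/3) = [16·7470/(π·3.46×10^7·0.8868)]^(1/3) = 0.1074 m.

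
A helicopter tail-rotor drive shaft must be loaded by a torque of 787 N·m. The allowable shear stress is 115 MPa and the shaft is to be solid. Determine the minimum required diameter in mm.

For a solid shaft τ_max = 16T/(πd³), so d = (16T/(π τ_allow))^(1/3) = (16·787.0/(π·1.15×10^8))^(1/3) = 0.03266 m.

32.7 mm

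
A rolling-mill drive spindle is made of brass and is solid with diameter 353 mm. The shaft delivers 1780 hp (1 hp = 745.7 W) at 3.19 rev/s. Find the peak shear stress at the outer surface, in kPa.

ω = 2π·3.19 = 20.04 rad/s, so T = P/ω = 1780×745.7 / 20.04 = 66220 N·m.
J = πd⁴/32 = π(0.353)⁴/32 = 1.524×10^-3 m⁴.
τ_max = T·r/J = 66220 × 0.176 / 1.524×10^-3 = 7.668×10^6 Pa.

7670 kPa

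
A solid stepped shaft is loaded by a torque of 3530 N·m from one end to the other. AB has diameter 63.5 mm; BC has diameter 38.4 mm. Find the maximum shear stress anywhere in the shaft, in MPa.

318 MPa

Under the same torque, τ_max = 16T/(πd³) is largest where d is smallest — segment BC (d = 38.4 mm).
τ_max = 16·3530/(π·(0.0384)³) = 3.175×10^8 Pa.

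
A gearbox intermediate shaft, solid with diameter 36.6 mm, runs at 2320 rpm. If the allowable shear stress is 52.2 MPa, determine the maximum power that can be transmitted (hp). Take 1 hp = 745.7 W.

J = πd⁴/32 = π(0.0366)⁴/32 = 1.762×10^-7 m⁴.
T_max = τ_allow·J/r = 5.22×10^7 × 1.762×10^-7 / 0.0183 = 502.5 N·m.
ω = 2π·2320/60 = 242.9 rad/s, so P_max = T_max·ω = 1.221×10^5 W.

164 hp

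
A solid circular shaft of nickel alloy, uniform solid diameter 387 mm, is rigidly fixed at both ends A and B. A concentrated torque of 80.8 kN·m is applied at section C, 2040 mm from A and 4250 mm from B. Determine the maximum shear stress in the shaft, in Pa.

4.80e6 Pa

With uniform GJ and both ends fixed, compatibility θ_AC = θ_CB gives T_A·a = T_B·b, together with T_A + T_B = T₀.
T_A = T₀·b/(a+b) = 80800·4250/6290 = 54590 N·m; T_B = 26210 N·m.
τ in each portion: τ_AC = 4.80×10^6 Pa, τ_CB = 2.30×10^6 Pa; maximum is in AC.
τ_max = T_AC·r/J = 54590·0.194/2.20×10^-3 = 4.797×10^6 Pa.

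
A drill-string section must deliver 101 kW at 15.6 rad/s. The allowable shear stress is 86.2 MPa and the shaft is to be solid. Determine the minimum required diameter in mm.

ω = 15.6 rad/s, so T = P/ω = 101×10³ / 15.60 = 6474 N·m.
For a solid shaft τ_max = 16T/(πd³), so d = (16T/(π τ_allow))^(1/3) = (16·6474/(π·8.62×10^7))^(1/3) = 0.07259 m.

72.6 mm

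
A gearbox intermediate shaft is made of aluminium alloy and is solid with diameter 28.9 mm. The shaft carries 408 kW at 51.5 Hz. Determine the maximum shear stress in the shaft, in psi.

ω = 2π·51.5 = 323.6 rad/s, so T = P/ω = 408×10³ / 323.6 = 1261 N·m.
J = πd⁴/32 = π(0.0289)⁴/32 = 6.848×10^-8 m⁴.
τ_max = T·r/J = 1261 × 0.0144 / 6.848×10^-8 = 2.660×10^8 Pa.

38600 psi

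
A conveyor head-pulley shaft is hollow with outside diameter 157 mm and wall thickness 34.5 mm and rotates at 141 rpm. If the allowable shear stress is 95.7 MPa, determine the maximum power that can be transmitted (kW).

J = π(d_o⁴ − d_i⁴)/32 = π(0.157⁴ − 0.0880⁴)/32 = 5.376×10^-5 m⁴.
T_max = τ_allow·J/r = 9.57×10^7 × 5.376×10^-5 / 0.0785 = 65540 N·m.
ω = 2π·141/60 = 14.77 rad/s, so P_max = T_max·ω = 9.677×10^5 W.

968 kW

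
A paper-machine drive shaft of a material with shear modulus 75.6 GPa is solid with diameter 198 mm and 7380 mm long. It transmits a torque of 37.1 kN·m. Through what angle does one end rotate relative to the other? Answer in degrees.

1.38°

J = πd⁴/32 = π(0.198)⁴/32 = 1.509×10^-4 m⁴.
θ = T·L/(G·J) = 37100 × 7.38 / (75.6×10⁹ × 1.509×10^-4) = 0.02400 rad.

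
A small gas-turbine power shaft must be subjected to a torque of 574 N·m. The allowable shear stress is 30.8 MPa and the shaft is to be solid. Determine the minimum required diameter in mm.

45.6 mm

For a solid shaft τ_max = 16T/(πd³), so d = (16T/(π τ_allow))^(1/3) = (16·574.0/(π·3.08×10^7))^(1/3) = 0.04562 m.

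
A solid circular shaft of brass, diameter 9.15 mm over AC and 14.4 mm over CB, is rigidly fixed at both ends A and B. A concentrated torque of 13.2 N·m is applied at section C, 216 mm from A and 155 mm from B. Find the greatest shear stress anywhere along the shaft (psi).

Compatibility: T_A·a/J_AC = T_B·b/J_CB with T_A + T_B = T₀.
J_AC = 6.88×10^-10 m⁴, J_CB = 4.22×10^-9 m⁴, so T_A = T₀·(J_AC/a)/((J_AC/a)+(J_CB/b)) = 1.382 N·m, T_B = 11.82 N·m.
τ in each portion: τ_AC = 9.19×10^6 Pa, τ_CB = 2.02×10^7 Pa; maximum is in CB.
τ_max = T_CB·r/J = 11.82·0.00720/4.22×10^-9 = 2.016×10^7 Pa.

2920 psi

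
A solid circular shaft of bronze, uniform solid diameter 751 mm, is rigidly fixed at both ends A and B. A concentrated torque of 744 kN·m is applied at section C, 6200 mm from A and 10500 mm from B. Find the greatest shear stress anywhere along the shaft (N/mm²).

With uniform GJ and both ends fixed, compatibility θ_AC = θ_CB gives T_A·a = T_B·b, together with T_A + T_B = T₀.
T_A = T₀·b/(a+b) = 744000·10500/16700 = 467800 N·m; T_B = 276200 N·m.
τ in each portion: τ_AC = 5.62×10^6 Pa, τ_CB = 3.32×10^6 Pa; maximum is in AC.
τ_max = T_AC·r/J = 467800·0.376/0.0312 = 5.625×10^6 Pa.

5.62 N/mm²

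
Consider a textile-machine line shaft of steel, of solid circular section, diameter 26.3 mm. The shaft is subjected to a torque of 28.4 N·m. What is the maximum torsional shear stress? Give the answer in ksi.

J = πd⁴/32 = π(0.0263)⁴/32 = 4.697×10^-8 m⁴.
τ_max = T·r/J = 28.40 × 0.0132 / 4.697×10^-8 = 7.951×10^6 Pa.

1.15 ksi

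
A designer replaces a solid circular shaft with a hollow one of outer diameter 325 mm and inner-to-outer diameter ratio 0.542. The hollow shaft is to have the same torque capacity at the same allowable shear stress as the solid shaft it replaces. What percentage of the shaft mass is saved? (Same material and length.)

Equal τ_max and T ⇒ the solid shaft needs d_s³ = d_o³(1−k⁴), so d_s = 325·(1−0.542⁴)^(1/3) = 315.4 mm.
Area ratio A_h/A_s = d_o²(1−k²)/d_s² = (1−k²)/(1−k⁴)^(2/3) = 0.7500.
Mass saving = 1 − 0.7500 = 25.0 %.

25.0 %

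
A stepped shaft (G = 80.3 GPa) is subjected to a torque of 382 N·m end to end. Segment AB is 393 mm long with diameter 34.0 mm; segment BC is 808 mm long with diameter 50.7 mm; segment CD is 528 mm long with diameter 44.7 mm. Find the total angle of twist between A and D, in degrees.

1.52°

J_AB = π(0.0340)⁴/32 = 1.31×10^-7 m⁴; J_BC = π(0.0507)⁴/32 = 6.49×10^-7 m⁴; J_CD = π(0.0447)⁴/32 = 3.92×10^-7 m⁴.
θ = (T/G)·Σ L_i/J_i = (382.0/80.3×10⁹)·(0.393/1.31×10^-7 + 0.808/6.49×10^-7 + 0.528/3.92×10^-7) = 0.02658 rad.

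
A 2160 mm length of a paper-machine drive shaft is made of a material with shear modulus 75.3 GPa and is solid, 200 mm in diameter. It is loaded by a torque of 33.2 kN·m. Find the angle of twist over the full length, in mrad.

J = πd⁴/32 = π(0.200)⁴/32 = 1.571×10^-4 m⁴.
θ = T·L/(G·J) = 33200 × 2.16 / (75.3×10⁹ × 1.571×10^-4) = 6.063×10^-3 rad.

6.06 mrad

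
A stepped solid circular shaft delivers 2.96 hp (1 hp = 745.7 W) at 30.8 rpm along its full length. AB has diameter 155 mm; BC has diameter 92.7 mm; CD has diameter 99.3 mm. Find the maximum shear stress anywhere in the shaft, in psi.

635 psi

ω = 2π·30.8/60 = 3.225 rad/s, so T = P/ω = 2.96×745.7 / 3.225 = 684.3 N·m.
Under the same torque, τ_max = 16T/(πd³) is largest where d is smallest — segment BC (d = 92.7 mm).
τ_max = 16·684.3/(π·(0.0927)³) = 4.375×10^6 Pa.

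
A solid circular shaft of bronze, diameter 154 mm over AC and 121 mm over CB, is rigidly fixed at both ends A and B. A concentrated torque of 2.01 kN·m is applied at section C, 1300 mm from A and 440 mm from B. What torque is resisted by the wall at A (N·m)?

Compatibility: T_A·a/J_AC = T_B·b/J_CB with T_A + T_B = T₀.
J_AC = 5.52×10^-5 m⁴, J_CB = 2.10×10^-5 m⁴, so T_A = T₀·(J_AC/a)/((J_AC/a)+(J_CB/b)) = 945.4 N·m, T_B = 1065 N·m.

945 N·m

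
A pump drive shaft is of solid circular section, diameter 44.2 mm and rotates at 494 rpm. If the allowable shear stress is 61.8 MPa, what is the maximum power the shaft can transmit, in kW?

J = πd⁴/32 = π(0.0442)⁴/32 = 3.747×10^-7 m⁴.
T_max = τ_allow·J/r = 6.18×10^7 × 3.747×10^-7 / 0.0221 = 1048 N·m.
ω = 2π·494/60 = 51.73 rad/s, so P_max = T_max·ω = 5.421×10^4 W.

54.2 kW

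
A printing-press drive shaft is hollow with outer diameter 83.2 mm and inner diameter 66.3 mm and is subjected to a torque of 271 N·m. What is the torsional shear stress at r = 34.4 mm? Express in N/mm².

3.32 N/mm²

J = π(d_o⁴ − d_i⁴)/32 = π(0.0832⁴ − 0.0663⁴)/32 = 2.807×10^-6 m⁴.
Shear stress varies linearly with radius: τ = T·r/J = 271.0 × 0.0344 / 2.807×10^-6 = 3.321×10^6 Pa.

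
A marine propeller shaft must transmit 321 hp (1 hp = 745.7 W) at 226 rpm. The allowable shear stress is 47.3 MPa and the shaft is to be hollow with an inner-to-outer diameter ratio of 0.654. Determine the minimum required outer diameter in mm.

ω = 2π·226/60 = 23.67 rad/s, so T = P/ω = 321×745.7 / 23.67 = 10110 N·m.
For a hollow shaft with d_i/d_o = 0.654: τ_max = 16T/(π d_o³ (1−k⁴)), so d_o = [16T/(π τ_allow (1−k⁴))]^(1/3) = [16·10110/(π·4.73×10^7·0.8171)]^(1/3) = 0.1101 m.

110 mm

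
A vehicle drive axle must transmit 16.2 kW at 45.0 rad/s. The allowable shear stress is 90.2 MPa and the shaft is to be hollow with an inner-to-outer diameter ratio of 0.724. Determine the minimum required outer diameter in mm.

ω = 45.0 rad/s, so T = P/ω = 16.2×10³ / 45.00 = 360.0 N·m.
For a hollow shaft with d_i/d_o = 0.724: τ_max = 16T/(π d_o³ (1−k⁴)), so d_o = [16T/(π τ_allow (1−k⁴))]^(1/3) = [16·360.0/(π·9.02×10^7·0.7252)]^(1/3) = 0.03038 m.

30.4 mm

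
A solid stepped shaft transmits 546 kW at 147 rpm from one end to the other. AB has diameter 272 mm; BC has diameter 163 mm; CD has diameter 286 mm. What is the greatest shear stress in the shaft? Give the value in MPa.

41.7 MPa

ω = 2π·147/60 = 15.39 rad/s, so T = P/ω = 546×10³ / 15.39 = 35470 N·m.
Under the same torque, τ_max = 16T/(πd³) is largest where d is smallest — segment BC (d = 163 mm).
τ_max = 16·35470/(π·(0.163)³) = 4.171×10^7 Pa.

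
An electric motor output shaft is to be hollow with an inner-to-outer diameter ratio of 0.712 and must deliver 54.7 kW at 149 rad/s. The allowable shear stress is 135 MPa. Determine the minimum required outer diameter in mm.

ω = 149 rad/s, so T = P/ω = 54.7×10³ / 149.0 = 367.1 N·m.
For a hollow shaft with d_i/d_o = 0.712: τ_max = 16T/(π d_o³ (1−k⁴)), so d_o = [16T/(π τ_allow (1−k⁴))]^(1/3) = [16·367.1/(π·1.35×10^8·0.7430)]^(1/3) = 0.02651 m.

26.5 mm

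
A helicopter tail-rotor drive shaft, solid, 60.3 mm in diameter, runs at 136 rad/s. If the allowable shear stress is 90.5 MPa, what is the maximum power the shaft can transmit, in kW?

530 kW

J = πd⁴/32 = π(0.0603)⁴/32 = 1.298×10^-6 m⁴.
T_max = τ_allow·J/r = 9.05×10^7 × 1.298×10^-6 / 0.0301 = 3896 N·m.
ω = 136 rad/s, so P_max = T_max·ω = 5.299×10^5 W.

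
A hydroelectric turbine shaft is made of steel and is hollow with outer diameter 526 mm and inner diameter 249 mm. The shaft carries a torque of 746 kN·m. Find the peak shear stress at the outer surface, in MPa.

27.5 MPa

J = π(d_o⁴ − d_i⁴)/32 = π(0.526⁴ − 0.249⁴)/32 = 7.138×10^-3 m⁴.
τ_max = T·r/J = 746000 × 0.263 / 7.138×10^-3 = 2.749×10^7 Pa.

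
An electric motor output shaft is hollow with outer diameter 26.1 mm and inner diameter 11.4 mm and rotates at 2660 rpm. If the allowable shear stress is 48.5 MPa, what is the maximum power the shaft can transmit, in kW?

45.4 kW

J = π(d_o⁴ − d_i⁴)/32 = π(0.0261⁴ − 0.0114⁴)/32 = 4.390×10^-8 m⁴.
T_max = τ_allow·J/r = 4.85×10^7 × 4.390×10^-8 / 0.0131 = 163.2 N·m.
ω = 2π·2660/60 = 278.6 rad/s, so P_max = T_max·ω = 4.545×10^4 W.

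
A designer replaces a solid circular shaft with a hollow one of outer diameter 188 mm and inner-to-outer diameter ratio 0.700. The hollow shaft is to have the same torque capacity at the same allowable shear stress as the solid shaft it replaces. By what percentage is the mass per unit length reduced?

Equal τ_max and T ⇒ the solid shaft needs d_s³ = d_o³(1−k⁴), so d_s = 188·(1−0.700⁴)^(1/3) = 171.6 mm.
Area ratio A_h/A_s = d_o²(1−k²)/d_s² = (1−k²)/(1−k⁴)^(2/3) = 0.6124.
Mass saving = 1 − 0.6124 = 38.8 %.

38.8 %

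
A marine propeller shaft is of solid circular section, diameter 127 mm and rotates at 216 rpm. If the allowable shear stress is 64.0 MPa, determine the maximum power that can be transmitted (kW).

582 kW

J = πd⁴/32 = π(0.127)⁴/32 = 2.554×10^-5 m⁴.
T_max = τ_allow·J/r = 6.40×10^7 × 2.554×10^-5 / 0.0635 = 25740 N·m.
ω = 2π·216/60 = 22.62 rad/s, so P_max = T_max·ω = 5.822×10^5 W.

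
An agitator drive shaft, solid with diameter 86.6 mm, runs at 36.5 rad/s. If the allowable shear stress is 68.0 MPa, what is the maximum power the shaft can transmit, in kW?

317 kW

J = πd⁴/32 = π(0.0866)⁴/32 = 5.522×10^-6 m⁴.
T_max = τ_allow·J/r = 6.80×10^7 × 5.522×10^-6 / 0.0433 = 8671 N·m.
ω = 36.5 rad/s, so P_max = T_max·ω = 3.165×10^5 W.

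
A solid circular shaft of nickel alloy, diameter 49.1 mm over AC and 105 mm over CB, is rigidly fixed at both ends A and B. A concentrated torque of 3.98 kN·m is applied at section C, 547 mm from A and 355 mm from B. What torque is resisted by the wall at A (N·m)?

Compatibility: T_A·a/J_AC = T_B·b/J_CB with T_A + T_B = T₀.
J_AC = 5.71×10^-7 m⁴, J_CB = 1.19×10^-5 m⁴, so T_A = T₀·(J_AC/a)/((J_AC/a)+(J_CB/b)) = 119.8 N·m, T_B = 3860 N·m.

120 N·m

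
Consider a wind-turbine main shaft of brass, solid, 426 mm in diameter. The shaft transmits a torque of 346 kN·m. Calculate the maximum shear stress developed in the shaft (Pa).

2.28e7 Pa

J = πd⁴/32 = π(0.426)⁴/32 = 3.233×10^-3 m⁴.
τ_max = T·r/J = 346000 × 0.213 / 3.233×10^-3 = 2.279×10^7 Pa.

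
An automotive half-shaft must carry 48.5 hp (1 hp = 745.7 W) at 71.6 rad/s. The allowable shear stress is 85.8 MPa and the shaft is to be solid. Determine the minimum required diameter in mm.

31.1 mm

ω = 71.6 rad/s, so T = P/ω = 48.5×745.7 / 71.60 = 505.1 N·m.
For a solid shaft τ_max = 16T/(πd³), so d = (16T/(π τ_allow))^(1/3) = (16·505.1/(π·8.58×10^7))^(1/3) = 0.03107 m.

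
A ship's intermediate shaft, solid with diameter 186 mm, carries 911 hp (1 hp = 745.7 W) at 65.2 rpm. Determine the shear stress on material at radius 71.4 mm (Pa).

6.05e7 Pa

ω = 2π·65.2/60 = 6.828 rad/s, so T = P/ω = 911×745.7 / 6.828 = 99500 N·m.
J = πd⁴/32 = π(0.186)⁴/32 = 1.175×10^-4 m⁴.
Shear stress varies linearly with radius: τ = T·r/J = 99500 × 0.0714 / 1.175×10^-4 = 6.046×10^7 Pa.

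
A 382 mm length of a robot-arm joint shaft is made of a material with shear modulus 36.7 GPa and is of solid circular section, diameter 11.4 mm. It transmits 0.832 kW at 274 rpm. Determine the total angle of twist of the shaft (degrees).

ω = 2π·274/60 = 28.69 rad/s, so T = P/ω = 0.832×10³ / 28.69 = 29.00 N·m.
J = πd⁴/32 = π(0.0114)⁴/32 = 1.658×10^-9 m⁴.
θ = T·L/(G·J) = 29.00 × 0.382 / (36.7×10⁹ × 1.658×10^-9) = 0.1820 rad.

10.4°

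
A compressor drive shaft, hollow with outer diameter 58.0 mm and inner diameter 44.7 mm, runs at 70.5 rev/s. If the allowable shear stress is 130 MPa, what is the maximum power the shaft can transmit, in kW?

1430 kW

J = π(d_o⁴ − d_i⁴)/32 = π(0.0580⁴ − 0.0447⁴)/32 = 7.190×10^-7 m⁴.
T_max = τ_allow·J/r = 1.30×10^8 × 7.190×10^-7 / 0.0290 = 3223 N·m.
ω = 2π·70.5 = 443.0 rad/s, so P_max = T_max·ω = 1.428×10^6 W.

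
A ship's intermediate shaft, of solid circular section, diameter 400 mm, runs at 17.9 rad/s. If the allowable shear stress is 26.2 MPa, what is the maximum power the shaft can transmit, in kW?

5890 kW

J = πd⁴/32 = π(0.400)⁴/32 = 2.513×10^-3 m⁴.
T_max = τ_allow·J/r = 2.62×10^7 × 2.513×10^-3 / 0.200 = 329200 N·m.
ω = 17.9 rad/s, so P_max = T_max·ω = 5.893×10^6 W.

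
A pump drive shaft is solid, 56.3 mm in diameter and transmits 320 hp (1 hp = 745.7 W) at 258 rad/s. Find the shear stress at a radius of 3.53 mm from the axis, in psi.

ω = 258 rad/s, so T = P/ω = 320×745.7 / 258.0 = 924.9 N·m.
J = πd⁴/32 = π(0.0563)⁴/32 = 9.864×10^-7 m⁴.
Shear stress varies linearly with radius: τ = T·r/J = 924.9 × 0.00353 / 9.864×10^-7 = 3.310×10^6 Pa.

480 psi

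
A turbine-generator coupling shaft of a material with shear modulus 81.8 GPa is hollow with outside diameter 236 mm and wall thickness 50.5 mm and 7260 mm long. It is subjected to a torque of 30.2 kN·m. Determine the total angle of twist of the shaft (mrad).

9.86 mrad

J = π(d_o⁴ − d_i⁴)/32 = π(0.236⁴ − 0.135⁴)/32 = 2.719×10^-4 m⁴.
θ = T·L/(G·J) = 30200 × 7.26 / (81.8×10⁹ × 2.719×10^-4) = 9.857×10^-3 rad.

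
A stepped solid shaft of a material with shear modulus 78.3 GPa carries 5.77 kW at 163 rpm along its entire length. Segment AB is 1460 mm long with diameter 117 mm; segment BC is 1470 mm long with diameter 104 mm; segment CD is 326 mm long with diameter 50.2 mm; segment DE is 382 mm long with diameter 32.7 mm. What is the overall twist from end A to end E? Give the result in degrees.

1.02°

ω = 2π·163/60 = 17.07 rad/s, so T = P/ω = 5.77×10³ / 17.07 = 338.0 N·m.
J_AB = π(0.117)⁴/32 = 1.84×10^-5 m⁴; J_BC = π(0.104)⁴/32 = 1.15×10^-5 m⁴; J_CD = π(0.0502)⁴/32 = 6.23×10^-7 m⁴; J_DE = π(0.0327)⁴/32 = 1.12×10^-7 m⁴.
θ = (T/G)·Σ L_i/J_i = (338.0/78.3×10⁹)·(1.46/1.84×10^-5 + 1.47/1.15×10^-5 + 0.326/6.23×10^-7 + 0.382/1.12×10^-7) = 0.01784 rad.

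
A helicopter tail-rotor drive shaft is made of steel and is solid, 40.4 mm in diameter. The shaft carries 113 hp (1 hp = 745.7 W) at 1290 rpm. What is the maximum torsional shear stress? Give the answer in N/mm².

48.2 N/mm²

ω = 2π·1290/60 = 135.1 rad/s, so T = P/ω = 113×745.7 / 135.1 = 623.8 N·m.
J = πd⁴/32 = π(0.0404)⁴/32 = 2.615×10^-7 m⁴.
τ_max = T·r/J = 623.8 × 0.0202 / 2.615×10^-7 = 4.818×10^7 Pa.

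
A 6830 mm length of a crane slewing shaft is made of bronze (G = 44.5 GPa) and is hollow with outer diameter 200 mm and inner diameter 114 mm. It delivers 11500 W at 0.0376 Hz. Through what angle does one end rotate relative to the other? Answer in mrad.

ω = 2π·0.0376 = 0.2362 rad/s, so T = P/ω = 11500 / 0.2362 = 48680 N·m.
J = π(d_o⁴ − d_i⁴)/32 = π(0.200⁴ − 0.114⁴)/32 = 1.405×10^-4 m⁴.
θ = T·L/(G·J) = 48680 × 6.83 / (44.5×10⁹ × 1.405×10^-4) = 0.05318 rad.

53.2 mrad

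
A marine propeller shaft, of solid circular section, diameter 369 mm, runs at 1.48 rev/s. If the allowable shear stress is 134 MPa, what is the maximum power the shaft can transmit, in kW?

J = πd⁴/32 = π(0.369)⁴/32 = 1.820×10^-3 m⁴.
T_max = τ_allow·J/r = 1.34×10^8 × 1.820×10^-3 / 0.184 = 1.322e6 N·m.
ω = 2π·1.48 = 9.299 rad/s, so P_max = T_max·ω = 1.229×10^7 W.

12300 kW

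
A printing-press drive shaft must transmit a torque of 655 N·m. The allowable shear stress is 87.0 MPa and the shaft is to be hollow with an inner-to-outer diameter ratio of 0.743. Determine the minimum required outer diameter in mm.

38.1 mm

For a hollow shaft with d_i/d_o = 0.743: τ_max = 16T/(π d_o³ (1−k⁴)), so d_o = [16T/(π τ_allow (1−k⁴))]^(1/3) = [16·655.0/(π·8.70×10^7·0.6952)]^(1/3) = 0.03806 m.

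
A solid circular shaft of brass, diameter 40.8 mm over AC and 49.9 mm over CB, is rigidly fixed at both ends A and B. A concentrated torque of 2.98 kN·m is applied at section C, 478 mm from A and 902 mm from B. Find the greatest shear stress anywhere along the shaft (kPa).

Compatibility: T_A·a/J_AC = T_B·b/J_CB with T_A + T_B = T₀.
J_AC = 2.72×10^-7 m⁴, J_CB = 6.09×10^-7 m⁴, so T_A = T₀·(J_AC/a)/((J_AC/a)+(J_CB/b)) = 1363 N·m, T_B = 1617 N·m.
τ in each portion: τ_AC = 1.02×10^8 Pa, τ_CB = 6.63×10^7 Pa; maximum is in AC.
τ_max = T_AC·r/J = 1363·0.0204/2.72×10^-7 = 1.022×10^8 Pa.

102000 kPa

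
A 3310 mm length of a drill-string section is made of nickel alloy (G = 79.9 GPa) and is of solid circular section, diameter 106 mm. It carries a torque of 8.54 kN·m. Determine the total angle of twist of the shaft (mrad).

J = πd⁴/32 = π(0.106)⁴/32 = 1.239×10^-5 m⁴.
θ = T·L/(G·J) = 8540 × 3.31 / (79.9×10⁹ × 1.239×10^-5) = 0.02854 rad.

28.5 mrad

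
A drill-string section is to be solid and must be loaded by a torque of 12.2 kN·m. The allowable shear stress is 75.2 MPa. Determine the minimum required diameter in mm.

93.8 mm

For a solid shaft τ_max = 16T/(πd³), so d = (16T/(π τ_allow))^(1/3) = (16·12200/(π·7.52×10^7))^(1/3) = 0.09384 m.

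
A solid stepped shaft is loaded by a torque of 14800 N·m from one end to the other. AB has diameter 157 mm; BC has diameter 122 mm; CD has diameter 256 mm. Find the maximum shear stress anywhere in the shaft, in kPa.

41500 kPa

Under the same torque, τ_max = 16T/(πd³) is largest where d is smallest — segment BC (d = 122 mm).
τ_max = 16·14800/(π·(0.122)³) = 4.151×10^7 Pa.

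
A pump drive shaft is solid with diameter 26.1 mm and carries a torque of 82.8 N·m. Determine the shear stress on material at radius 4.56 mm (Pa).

J = πd⁴/32 = π(0.0261)⁴/32 = 4.556×10^-8 m⁴.
Shear stress varies linearly with radius: τ = T·r/J = 82.80 × 0.00456 / 4.556×10^-8 = 8.288×10^6 Pa.

8.29e6 Pa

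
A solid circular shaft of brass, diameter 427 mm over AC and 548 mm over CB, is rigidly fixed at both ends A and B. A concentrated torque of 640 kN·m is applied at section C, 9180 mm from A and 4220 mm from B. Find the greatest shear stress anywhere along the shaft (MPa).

16.9 MPa

Compatibility: T_A·a/J_AC = T_B·b/J_CB with T_A + T_B = T₀.
J_AC = 3.26×10^-3 m⁴, J_CB = 8.85×10^-3 m⁴, so T_A = T₀·(J_AC/a)/((J_AC/a)+(J_CB/b)) = 92740 N·m, T_B = 547300 N·m.
τ in each portion: τ_AC = 6.07×10^6 Pa, τ_CB = 1.69×10^7 Pa; maximum is in CB.
τ_max = T_CB·r/J = 547300·0.274/8.85×10^-3 = 1.694×10^7 Pa.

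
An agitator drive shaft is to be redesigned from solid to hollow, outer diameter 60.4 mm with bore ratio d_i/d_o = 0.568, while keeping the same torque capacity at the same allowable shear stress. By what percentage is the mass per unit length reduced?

27.1 %

Equal τ_max and T ⇒ the solid shaft needs d_s³ = d_o³(1−k⁴), so d_s = 60.4·(1−0.568⁴)^(1/3) = 58.23 mm.
Area ratio A_h/A_s = d_o²(1−k²)/d_s² = (1−k²)/(1−k⁴)^(2/3) = 0.7289.
Mass saving = 1 − 0.7289 = 27.1 %.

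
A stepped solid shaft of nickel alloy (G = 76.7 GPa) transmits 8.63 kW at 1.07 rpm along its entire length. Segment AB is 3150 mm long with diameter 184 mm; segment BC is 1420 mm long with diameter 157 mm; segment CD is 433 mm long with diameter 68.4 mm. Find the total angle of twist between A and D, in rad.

ω = 2π·1.07/60 = 0.1121 rad/s, so T = P/ω = 8.63×10³ / 0.1121 = 77020 N·m.
J_AB = π(0.184)⁴/32 = 1.13×10^-4 m⁴; J_BC = π(0.157)⁴/32 = 5.96×10^-5 m⁴; J_CD = π(0.0684)⁴/32 = 2.15×10^-6 m⁴.
θ = (T/G)·Σ L_i/J_i = (77020/76.7×10⁹)·(3.15/1.13×10^-4 + 1.42/5.96×10^-5 + 0.433/2.15×10^-6) = 0.2543 rad.

0.254 rad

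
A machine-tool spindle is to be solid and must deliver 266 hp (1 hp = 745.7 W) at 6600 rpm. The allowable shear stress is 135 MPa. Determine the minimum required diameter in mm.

ω = 2π·6600/60 = 691.2 rad/s, so T = P/ω = 266×745.7 / 691.2 = 287.0 N·m.
For a solid shaft τ_max = 16T/(πd³), so d = (16T/(π τ_allow))^(1/3) = (16·287.0/(π·1.35×10^8))^(1/3) = 0.02212 m.

22.1 mm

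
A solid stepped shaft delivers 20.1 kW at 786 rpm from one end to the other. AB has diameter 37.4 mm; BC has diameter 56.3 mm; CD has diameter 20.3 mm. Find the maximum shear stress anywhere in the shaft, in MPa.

ω = 2π·786/60 = 82.31 rad/s, so T = P/ω = 20.1×10³ / 82.31 = 244.2 N·m.
Under the same torque, τ_max = 16T/(πd³) is largest where d is smallest — segment CD (d = 20.3 mm).
τ_max = 16·244.2/(π·(0.0203)³) = 1.487×10^8 Pa.

149 MPa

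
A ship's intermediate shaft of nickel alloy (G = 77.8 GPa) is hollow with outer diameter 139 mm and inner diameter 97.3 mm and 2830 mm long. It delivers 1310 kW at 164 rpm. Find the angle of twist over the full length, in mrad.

ω = 2π·164/60 = 17.17 rad/s, so T = P/ω = 1310×10³ / 17.17 = 76280 N·m.
J = π(d_o⁴ − d_i⁴)/32 = π(0.139⁴ − 0.0973⁴)/32 = 2.785×10^-5 m⁴.
θ = T·L/(G·J) = 76280 × 2.83 / (77.8×10⁹ × 2.785×10^-5) = 0.09963 rad.

99.6 mrad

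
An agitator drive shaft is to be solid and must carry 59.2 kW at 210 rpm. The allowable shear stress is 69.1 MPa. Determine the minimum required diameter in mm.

58.3 mm

ω = 2π·210/60 = 21.99 rad/s, so T = P/ω = 59.2×10³ / 21.99 = 2692 N·m.
For a solid shaft τ_max = 16T/(πd³), so d = (16T/(π τ_allow))^(1/3) = (16·2692/(π·6.91×10^7))^(1/3) = 0.05833 m.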